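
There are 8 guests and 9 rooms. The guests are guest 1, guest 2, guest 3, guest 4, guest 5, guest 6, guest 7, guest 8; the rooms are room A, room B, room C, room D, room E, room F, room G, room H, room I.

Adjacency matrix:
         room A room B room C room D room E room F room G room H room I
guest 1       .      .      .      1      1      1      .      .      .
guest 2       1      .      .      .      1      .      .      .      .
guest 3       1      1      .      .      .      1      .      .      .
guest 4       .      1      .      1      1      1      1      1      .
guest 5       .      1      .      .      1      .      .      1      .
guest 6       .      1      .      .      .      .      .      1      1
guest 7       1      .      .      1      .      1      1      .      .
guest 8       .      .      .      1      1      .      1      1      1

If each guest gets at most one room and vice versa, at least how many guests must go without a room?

0

A valid assignment of size 8: guest 1-room F, guest 2-room A, guest 3-room B, guest 4-room D, guest 5-room E, guest 6-room H, guest 7-room G, guest 8-room I.
This saturates every guest, so 8 is the maximum.
That matches 8 of the 8, leaving 0 unmatched; no matching can do better.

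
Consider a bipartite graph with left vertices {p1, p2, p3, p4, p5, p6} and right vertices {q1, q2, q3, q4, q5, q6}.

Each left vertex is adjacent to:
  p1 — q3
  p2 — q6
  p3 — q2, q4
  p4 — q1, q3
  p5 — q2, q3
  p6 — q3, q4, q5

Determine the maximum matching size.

One maximum matching: p1–q3, p2–q6, p3–q4, p4–q1, p5–q2, p6–q5.
This saturates every left vertex, so 6 is the maximum.

6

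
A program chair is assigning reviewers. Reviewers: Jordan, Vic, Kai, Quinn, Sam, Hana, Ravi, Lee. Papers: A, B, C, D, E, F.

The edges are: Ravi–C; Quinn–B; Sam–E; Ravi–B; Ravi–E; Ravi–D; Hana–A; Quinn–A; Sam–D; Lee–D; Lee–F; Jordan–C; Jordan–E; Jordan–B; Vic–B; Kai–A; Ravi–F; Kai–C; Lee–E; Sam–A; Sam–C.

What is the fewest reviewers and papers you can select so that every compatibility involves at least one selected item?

A maximum matching has 6 edges (e.g. Jordan–E, Vic–B, Kai–C, Quinn–A, Sam–D, Ravi–F).
By König's theorem the minimum vertex cover has the same size. One such cover is {A, B, C, D, E, F}.

6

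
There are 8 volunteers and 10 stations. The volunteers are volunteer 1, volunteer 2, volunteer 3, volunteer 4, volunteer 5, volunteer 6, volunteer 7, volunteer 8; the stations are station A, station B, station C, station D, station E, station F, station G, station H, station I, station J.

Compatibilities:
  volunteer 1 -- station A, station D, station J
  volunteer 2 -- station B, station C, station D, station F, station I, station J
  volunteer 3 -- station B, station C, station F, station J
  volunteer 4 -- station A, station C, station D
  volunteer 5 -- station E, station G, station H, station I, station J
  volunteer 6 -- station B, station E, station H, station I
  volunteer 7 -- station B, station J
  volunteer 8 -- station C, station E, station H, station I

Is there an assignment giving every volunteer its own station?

For example, pair volunteer 1-station A, volunteer 2-station F, volunteer 3-station J, volunteer 4-station D, volunteer 5-station I, volunteer 6-station H, volunteer 7-station B, volunteer 8-station E.
All 8 volunteers are covered.

Yes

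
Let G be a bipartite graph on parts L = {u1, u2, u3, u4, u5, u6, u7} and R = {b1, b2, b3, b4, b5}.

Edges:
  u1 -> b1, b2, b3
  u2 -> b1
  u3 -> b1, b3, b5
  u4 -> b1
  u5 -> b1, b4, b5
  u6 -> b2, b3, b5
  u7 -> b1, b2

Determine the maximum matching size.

For example, pair u1→b2, u2→b1, u3→b5, u5→b4, u6→b3.
The set {u1, u2, u3, u4, u6, u7} has only 4 neighbours ({b1, b2, b3, b5}), so by Hall's theorem at most 5 of the 7 left vertices can be matched.

5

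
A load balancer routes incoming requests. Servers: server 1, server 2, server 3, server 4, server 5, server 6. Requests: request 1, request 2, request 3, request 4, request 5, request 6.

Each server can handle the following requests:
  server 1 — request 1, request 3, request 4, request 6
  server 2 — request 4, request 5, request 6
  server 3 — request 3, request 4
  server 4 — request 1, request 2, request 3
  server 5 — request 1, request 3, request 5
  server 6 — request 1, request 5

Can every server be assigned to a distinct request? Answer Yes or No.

Yes

A valid assignment of size 6: server 1–request 1, server 2–request 6, server 3–request 4, server 4–request 2, server 5–request 3, server 6–request 5.
Every server is matched, so this is a perfect matching.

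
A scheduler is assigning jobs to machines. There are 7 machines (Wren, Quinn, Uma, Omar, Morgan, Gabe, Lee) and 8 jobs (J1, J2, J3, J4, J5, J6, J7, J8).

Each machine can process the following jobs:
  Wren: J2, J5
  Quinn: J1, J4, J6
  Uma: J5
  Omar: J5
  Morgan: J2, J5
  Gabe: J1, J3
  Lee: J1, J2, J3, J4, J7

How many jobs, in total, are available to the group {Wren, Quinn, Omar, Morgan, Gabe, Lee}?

The union of neighbours of {Wren, Quinn, Omar, Morgan, Gabe, Lee} is {J1, J2, J3, J4, J5, J6, J7}, which has 7 elements.
Since |N(S)| = 7 ≥ |S| = 6, Hall's condition holds for this subset.

7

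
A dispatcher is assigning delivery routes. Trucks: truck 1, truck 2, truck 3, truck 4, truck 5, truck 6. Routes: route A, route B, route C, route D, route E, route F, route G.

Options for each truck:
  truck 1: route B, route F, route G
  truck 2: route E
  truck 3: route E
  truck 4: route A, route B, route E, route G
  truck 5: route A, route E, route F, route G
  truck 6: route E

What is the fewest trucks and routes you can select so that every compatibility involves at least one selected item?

The 4 edges truck 1–route B, truck 2–route E, truck 4–route G, truck 5–route F form a matching, so any vertex cover needs at least 4 vertices (one per matched edge).
Conversely {truck 1, truck 4, truck 5, route E} meets every edge and has exactly 4 vertices, so 4 is optimal.

4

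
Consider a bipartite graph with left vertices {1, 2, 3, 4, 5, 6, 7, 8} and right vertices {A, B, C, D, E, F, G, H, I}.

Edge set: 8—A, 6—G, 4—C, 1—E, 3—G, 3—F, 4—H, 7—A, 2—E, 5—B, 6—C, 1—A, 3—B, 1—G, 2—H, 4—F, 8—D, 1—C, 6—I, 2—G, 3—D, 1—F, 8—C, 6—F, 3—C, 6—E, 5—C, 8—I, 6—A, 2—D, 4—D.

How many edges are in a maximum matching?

8

One maximum matching: 1–G, 2–D, 3–B, 4–F, 5–C, 6–E, 7–A, 8–I.
This saturates every left vertex, so 8 is the maximum.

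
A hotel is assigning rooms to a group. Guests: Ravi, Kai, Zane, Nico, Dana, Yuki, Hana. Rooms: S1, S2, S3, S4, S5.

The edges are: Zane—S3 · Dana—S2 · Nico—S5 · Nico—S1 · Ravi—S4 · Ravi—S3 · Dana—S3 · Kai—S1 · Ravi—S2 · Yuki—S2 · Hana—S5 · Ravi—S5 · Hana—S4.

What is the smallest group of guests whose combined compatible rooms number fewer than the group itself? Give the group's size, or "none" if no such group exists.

3

Take S = {Zane, Dana, Yuki}. Its neighbourhood is {S2, S3}, so |N(S)| = 2 < |S| = 3.
Every subset of size less than 3 has at least as many neighbours as members, so 3 is the minimum.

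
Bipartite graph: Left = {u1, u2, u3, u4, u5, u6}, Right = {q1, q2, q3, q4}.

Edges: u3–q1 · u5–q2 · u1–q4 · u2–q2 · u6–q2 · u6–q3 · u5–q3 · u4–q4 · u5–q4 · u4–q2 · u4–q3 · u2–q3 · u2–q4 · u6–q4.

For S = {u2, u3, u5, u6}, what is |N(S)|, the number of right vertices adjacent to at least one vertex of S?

4

The union of neighbours of {u2, u3, u5, u6} is {q1, q2, q3, q4}, which has 4 elements.
Since |N(S)| = 4 ≥ |S| = 4, Hall's condition holds for this subset.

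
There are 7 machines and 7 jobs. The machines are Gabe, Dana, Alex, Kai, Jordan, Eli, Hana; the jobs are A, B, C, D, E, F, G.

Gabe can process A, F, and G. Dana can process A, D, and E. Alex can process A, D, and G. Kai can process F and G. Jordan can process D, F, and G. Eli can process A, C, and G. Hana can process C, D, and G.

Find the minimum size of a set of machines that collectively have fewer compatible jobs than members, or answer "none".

Take S = {Gabe, Alex, Kai, Jordan, Eli, Hana}. Its neighbourhood is {A, C, D, F, G}, so |N(S)| = 5 < |S| = 6.
Every subset of size less than 6 has at least as many neighbours as members, so 6 is the minimum.

6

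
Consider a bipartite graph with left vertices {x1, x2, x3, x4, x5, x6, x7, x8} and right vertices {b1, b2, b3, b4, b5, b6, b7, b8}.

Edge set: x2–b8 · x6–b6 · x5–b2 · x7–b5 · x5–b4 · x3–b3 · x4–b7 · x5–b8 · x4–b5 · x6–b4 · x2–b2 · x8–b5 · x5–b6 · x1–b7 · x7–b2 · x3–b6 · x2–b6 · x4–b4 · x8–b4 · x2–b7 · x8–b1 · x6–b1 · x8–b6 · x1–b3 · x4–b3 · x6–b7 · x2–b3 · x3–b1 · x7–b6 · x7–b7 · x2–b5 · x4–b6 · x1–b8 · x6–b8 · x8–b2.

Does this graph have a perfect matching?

Yes

For example, pair x1→b8, x2→b2, x3→b3, x4→b5, x5→b4, x6→b7, x7→b6, x8→b1.
All 8 left vertices are covered.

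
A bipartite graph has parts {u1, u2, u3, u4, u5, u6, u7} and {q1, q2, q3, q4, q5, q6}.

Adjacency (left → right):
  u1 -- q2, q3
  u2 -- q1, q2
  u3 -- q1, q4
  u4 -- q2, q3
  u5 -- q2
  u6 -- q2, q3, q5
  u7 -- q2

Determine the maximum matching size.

For example, pair u1–q3, u2–q1, u3–q4, u4–q2, u6–q5.
The set {u1, u4, u5, u7} has only 2 neighbours ({q2, q3}), so by Hall's theorem at most 5 of the 7 left vertices can be matched.

5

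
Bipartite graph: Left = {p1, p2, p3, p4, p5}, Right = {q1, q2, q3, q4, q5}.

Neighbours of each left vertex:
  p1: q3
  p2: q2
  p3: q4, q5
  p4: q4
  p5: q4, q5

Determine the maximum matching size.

For example, pair p1→q3, p2→q2, p3→q5, p4→q4.
The set {p3, p4, p5} has only 2 neighbours ({q4, q5}), so by Hall's theorem at most 4 of the 5 left vertices can be matched.

4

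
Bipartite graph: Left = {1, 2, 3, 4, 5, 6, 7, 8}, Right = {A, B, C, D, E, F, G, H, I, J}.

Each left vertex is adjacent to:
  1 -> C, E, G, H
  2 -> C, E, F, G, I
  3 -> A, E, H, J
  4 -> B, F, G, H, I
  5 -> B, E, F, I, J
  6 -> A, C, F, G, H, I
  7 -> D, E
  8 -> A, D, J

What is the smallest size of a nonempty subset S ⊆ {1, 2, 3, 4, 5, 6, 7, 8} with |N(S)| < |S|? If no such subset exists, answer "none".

A matching saturating every left vertex exists, for instance 1→C, 2→G, 3→E, 4→H, 5→B, 6→A, 7→D, 8→J.
By Hall's marriage theorem, this means |N(S)| ≥ |S| for every subset S, so no violating subset exists.

none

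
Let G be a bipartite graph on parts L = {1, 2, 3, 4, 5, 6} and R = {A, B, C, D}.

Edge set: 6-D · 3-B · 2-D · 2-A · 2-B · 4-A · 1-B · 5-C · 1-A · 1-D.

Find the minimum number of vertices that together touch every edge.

4

The 4 edges 1–A, 2–D, 3–B, 5–C form a matching, so any vertex cover needs at least 4 vertices (one per matched edge).
Conversely {5, A, B, D} meets every edge and has exactly 4 vertices, so 4 is optimal.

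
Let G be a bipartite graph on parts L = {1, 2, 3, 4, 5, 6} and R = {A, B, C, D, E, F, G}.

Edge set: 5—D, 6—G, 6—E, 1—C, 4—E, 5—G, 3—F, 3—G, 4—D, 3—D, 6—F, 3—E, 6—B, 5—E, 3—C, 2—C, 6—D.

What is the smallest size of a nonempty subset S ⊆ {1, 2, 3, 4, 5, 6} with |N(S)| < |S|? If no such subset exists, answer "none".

Take S = {1, 2}. Its neighbourhood is {C}, so |N(S)| = 1 < |S| = 2.
No single vertex violates Hall's condition since each has at least one neighbour, so 2 is the minimum.

2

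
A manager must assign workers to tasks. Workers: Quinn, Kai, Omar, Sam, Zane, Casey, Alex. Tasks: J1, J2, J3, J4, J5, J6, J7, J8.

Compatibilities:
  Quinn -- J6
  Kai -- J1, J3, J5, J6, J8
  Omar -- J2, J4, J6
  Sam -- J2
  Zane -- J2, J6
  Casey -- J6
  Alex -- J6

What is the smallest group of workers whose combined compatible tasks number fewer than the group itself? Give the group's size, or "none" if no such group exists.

2

Take S = {Quinn, Casey}. Its neighbourhood is {J6}, so |N(S)| = 1 < |S| = 2.
No single vertex violates Hall's condition since each has at least one neighbour, so 2 is the minimum.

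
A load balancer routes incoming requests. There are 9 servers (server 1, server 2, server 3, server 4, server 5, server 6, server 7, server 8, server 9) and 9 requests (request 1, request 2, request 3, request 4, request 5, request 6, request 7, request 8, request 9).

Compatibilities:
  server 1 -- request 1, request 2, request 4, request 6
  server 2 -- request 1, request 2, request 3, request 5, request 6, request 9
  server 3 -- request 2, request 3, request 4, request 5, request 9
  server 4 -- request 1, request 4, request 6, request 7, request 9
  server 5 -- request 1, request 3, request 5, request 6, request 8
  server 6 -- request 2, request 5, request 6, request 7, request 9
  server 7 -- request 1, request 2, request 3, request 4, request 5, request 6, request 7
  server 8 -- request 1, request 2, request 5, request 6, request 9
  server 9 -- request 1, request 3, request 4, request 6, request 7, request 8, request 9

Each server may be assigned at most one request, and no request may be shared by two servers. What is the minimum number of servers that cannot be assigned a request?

One maximum matching: server 1–request 1, server 2–request 3, server 3–request 9, server 4–request 6, server 5–request 8, server 6–request 5, server 7–request 4, server 8–request 2, server 9–request 7.
This saturates every server, so 9 is the maximum.
That matches 9 of the 9, leaving 0 unmatched; no matching can do better.

0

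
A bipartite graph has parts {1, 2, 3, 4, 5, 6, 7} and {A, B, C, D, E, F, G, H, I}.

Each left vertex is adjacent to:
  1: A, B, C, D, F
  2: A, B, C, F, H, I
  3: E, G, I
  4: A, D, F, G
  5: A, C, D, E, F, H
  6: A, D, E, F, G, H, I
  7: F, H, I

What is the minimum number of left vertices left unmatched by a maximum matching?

0

One maximum matching: 1–B, 2–H, 3–E, 4–D, 5–A, 6–G, 7–F.
This saturates every left vertex, so 7 is the maximum.
That matches 7 of the 7, leaving 0 unmatched; no matching can do better.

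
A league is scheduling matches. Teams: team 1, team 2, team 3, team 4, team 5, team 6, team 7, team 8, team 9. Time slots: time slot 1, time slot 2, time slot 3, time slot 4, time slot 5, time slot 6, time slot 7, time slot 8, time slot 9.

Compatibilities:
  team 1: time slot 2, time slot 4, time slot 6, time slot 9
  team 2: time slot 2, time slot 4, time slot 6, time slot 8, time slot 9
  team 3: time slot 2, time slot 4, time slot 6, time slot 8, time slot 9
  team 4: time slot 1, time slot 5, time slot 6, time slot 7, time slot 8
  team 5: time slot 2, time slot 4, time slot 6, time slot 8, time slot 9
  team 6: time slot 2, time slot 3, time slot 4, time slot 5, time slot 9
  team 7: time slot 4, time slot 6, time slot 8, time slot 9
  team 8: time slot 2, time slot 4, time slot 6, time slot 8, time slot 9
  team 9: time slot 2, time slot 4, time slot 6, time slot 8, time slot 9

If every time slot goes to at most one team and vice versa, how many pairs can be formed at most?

One maximum matching: team 1-time slot 6, team 2-time slot 2, team 3-time slot 9, team 4-time slot 5, team 5-time slot 8, team 6-time slot 3, team 7-time slot 4.
The set {team 1, team 2, team 3, team 5, team 7, team 8, team 9} has only 5 neighbours ({time slot 2, time slot 4, time slot 6, time slot 8, time slot 9}), so by Hall's theorem at most 7 of the 9 teams can be matched.

7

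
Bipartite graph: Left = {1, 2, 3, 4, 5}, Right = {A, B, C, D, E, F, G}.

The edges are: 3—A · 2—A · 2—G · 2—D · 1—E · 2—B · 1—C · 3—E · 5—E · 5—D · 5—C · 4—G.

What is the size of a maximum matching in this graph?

5

A valid assignment of size 5: 1–C, 2–B, 3–A, 4–G, 5–E.
All 5 left vertices are matched, so no larger matching exists.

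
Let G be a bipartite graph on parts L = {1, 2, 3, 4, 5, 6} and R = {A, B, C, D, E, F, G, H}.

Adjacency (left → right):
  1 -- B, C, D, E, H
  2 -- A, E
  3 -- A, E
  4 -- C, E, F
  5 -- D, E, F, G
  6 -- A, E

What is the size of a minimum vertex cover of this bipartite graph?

{1, 4, 5, A, E} is a vertex cover of size 5: every edge has an endpoint in this set.
No smaller cover exists because 1–H, 2–A, 3–E, 4–C, 5–D is a matching of size 5, and a cover must include an endpoint of each of these disjoint edges (König's theorem).

5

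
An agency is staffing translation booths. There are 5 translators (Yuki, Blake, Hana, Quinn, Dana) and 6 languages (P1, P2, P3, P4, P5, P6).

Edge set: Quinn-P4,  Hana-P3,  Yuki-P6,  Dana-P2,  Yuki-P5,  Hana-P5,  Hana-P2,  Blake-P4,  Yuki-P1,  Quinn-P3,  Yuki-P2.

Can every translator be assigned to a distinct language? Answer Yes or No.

A valid assignment of size 5: Yuki→P1, Blake→P4, Hana→P5, Quinn→P3, Dana→P2.
All 5 translators are covered.

Yes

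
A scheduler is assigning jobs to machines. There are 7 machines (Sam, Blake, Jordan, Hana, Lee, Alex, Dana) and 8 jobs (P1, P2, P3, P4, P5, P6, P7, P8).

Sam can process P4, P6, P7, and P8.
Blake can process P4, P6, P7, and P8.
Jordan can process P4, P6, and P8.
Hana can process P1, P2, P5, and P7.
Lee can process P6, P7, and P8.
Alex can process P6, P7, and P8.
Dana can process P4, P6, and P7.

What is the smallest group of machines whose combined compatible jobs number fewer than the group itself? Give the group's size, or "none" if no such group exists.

Take S = {Sam, Blake, Jordan, Lee, Alex}. Its neighbourhood is {P4, P6, P7, P8}, so |N(S)| = 4 < |S| = 5.
Every subset of size less than 5 has at least as many neighbours as members, so 5 is the minimum.

5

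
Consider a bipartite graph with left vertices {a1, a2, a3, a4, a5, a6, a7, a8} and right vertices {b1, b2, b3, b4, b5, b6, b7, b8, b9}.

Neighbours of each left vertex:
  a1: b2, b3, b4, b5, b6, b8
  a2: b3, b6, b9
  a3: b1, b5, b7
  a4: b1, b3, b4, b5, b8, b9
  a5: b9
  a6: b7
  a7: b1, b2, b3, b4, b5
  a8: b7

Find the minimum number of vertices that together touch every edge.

{a1, a2, a3, a4, a5, a7, b7} is a vertex cover of size 7: every edge has an endpoint in this set.
No smaller cover exists because a1–b6, a2–b3, a3–b5, a4–b8, a5–b9, a6–b7, a7–b1 is a matching of size 7, and a cover must include an endpoint of each of these disjoint edges (König's theorem).

7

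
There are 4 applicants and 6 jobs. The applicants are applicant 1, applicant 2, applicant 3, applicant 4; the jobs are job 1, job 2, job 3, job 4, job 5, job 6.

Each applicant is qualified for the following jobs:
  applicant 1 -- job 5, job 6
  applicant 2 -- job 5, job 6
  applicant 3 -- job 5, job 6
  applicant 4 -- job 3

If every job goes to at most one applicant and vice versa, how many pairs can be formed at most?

For example, pair applicant 1–job 5, applicant 2–job 6, applicant 4–job 3.
The set {applicant 1, applicant 2, applicant 3} has only 2 neighbours ({job 5, job 6}), so by Hall's theorem at most 3 of the 4 applicants can be matched.

3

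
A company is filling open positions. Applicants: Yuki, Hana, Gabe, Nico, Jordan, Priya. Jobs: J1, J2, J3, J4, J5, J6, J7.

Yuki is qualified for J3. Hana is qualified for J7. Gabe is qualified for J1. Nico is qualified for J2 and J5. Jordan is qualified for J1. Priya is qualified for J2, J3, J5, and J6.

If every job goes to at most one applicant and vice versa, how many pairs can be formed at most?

5

A valid assignment of size 5: Yuki-J3, Hana-J7, Gabe-J1, Nico-J2, Priya-J5.
The set {Gabe, Jordan} has only 1 neighbour ({J1}), so by Hall's theorem at most 5 of the 6 applicants can be matched.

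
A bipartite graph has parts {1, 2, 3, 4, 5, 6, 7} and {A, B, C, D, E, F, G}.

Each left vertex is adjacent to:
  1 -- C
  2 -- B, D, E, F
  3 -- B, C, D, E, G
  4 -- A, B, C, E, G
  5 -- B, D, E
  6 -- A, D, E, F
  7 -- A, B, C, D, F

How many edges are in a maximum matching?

A valid assignment of size 7: 1-C, 2-F, 3-E, 4-G, 5-B, 6-D, 7-A.
All 7 left vertices are matched, so no larger matching exists.

7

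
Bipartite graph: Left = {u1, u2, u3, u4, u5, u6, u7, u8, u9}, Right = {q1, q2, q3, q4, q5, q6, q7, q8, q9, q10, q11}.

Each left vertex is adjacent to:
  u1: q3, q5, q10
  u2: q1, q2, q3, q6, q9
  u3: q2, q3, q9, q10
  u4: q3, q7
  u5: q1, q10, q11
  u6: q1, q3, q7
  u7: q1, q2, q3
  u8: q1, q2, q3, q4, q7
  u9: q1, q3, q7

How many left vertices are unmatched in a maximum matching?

A valid assignment of size 9: u1–q5, u2–q9, u3–q10, u4–q3, u5–q11, u6–q1, u7–q2, u8–q4, u9–q7.
All 9 left vertices are matched, so no larger matching exists.
That matches 9 of the 9, leaving 0 unmatched; no matching can do better.

0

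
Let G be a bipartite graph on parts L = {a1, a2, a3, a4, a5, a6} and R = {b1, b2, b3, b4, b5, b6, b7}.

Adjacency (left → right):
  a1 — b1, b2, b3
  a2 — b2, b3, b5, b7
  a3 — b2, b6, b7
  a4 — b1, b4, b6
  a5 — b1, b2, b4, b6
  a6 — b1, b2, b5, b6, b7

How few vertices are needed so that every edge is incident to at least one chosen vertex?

6

The 6 edges a1–b2, a2–b3, a3–b6, a4–b1, a5–b4, a6–b7 form a matching, so any vertex cover needs at least 6 vertices (one per matched edge).
Conversely {a1, a2, a3, a4, a5, a6} meets every edge and has exactly 6 vertices, so 6 is optimal.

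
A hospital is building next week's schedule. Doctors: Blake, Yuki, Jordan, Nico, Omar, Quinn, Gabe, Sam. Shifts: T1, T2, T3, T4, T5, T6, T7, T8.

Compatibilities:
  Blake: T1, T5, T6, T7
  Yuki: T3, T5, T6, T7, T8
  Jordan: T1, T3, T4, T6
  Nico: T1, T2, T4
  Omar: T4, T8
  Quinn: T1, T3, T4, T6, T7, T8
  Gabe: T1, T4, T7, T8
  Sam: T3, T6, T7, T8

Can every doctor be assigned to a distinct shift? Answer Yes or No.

Yes

A valid assignment of size 8: Blake–T5, Yuki–T3, Jordan–T6, Nico–T2, Omar–T8, Quinn–T4, Gabe–T1, Sam–T7.
All 8 doctors are covered.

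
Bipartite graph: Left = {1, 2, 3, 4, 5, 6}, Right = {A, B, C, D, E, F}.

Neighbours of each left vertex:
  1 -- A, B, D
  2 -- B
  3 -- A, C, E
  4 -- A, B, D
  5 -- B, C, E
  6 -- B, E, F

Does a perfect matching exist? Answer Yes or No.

One maximum matching: 1→A, 2→B, 3→C, 4→D, 5→E, 6→F.
Every left vertex is matched, so this is a perfect matching.

Yes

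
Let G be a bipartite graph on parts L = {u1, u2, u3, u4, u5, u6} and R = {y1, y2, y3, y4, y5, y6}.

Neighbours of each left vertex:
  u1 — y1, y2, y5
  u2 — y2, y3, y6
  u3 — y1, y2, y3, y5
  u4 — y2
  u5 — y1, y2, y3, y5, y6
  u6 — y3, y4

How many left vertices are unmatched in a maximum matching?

A valid assignment of size 6: u1→y5, u2→y3, u3→y1, u4→y2, u5→y6, u6→y4.
This saturates every left vertex, so 6 is the maximum.
That matches 6 of the 6, leaving 0 unmatched; no matching can do better.

0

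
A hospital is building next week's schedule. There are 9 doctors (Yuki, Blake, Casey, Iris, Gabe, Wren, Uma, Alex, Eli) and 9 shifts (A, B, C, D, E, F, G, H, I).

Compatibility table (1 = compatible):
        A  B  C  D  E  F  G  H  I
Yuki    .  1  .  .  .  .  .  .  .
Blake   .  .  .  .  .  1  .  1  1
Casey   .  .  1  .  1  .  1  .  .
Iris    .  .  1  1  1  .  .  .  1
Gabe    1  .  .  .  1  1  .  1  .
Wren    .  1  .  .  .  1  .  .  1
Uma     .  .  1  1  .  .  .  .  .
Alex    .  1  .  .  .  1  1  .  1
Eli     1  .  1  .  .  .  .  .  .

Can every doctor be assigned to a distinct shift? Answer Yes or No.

Yes

One maximum matching: Yuki–B, Blake–H, Casey–G, Iris–E, Gabe–A, Wren–I, Uma–D, Alex–F, Eli–C.
All 9 doctors are covered.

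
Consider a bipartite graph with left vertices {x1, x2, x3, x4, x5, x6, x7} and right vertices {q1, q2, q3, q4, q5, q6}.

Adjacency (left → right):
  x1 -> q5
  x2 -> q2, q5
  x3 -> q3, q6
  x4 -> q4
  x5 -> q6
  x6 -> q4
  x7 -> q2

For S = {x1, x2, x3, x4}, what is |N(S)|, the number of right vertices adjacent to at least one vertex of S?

The union of neighbours of {x1, x2, x3, x4} is {q2, q3, q4, q5, q6}, which has 5 elements.
Since |N(S)| = 5 ≥ |S| = 4, Hall's condition holds for this subset.

5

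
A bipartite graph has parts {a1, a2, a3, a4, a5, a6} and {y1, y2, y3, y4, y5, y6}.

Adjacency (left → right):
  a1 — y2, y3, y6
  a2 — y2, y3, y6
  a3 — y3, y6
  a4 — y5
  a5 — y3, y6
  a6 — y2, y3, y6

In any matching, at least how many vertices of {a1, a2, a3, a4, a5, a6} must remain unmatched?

2

For example, pair a1–y6, a2–y2, a3–y3, a4–y5.
The set {a1, a2, a3, a5, a6} has only 3 neighbours ({y2, y3, y6}), so by Hall's theorem at most 4 of the 6 left vertices can be matched.
That matches 4 of the 6, leaving 2 unmatched; no matching can do better.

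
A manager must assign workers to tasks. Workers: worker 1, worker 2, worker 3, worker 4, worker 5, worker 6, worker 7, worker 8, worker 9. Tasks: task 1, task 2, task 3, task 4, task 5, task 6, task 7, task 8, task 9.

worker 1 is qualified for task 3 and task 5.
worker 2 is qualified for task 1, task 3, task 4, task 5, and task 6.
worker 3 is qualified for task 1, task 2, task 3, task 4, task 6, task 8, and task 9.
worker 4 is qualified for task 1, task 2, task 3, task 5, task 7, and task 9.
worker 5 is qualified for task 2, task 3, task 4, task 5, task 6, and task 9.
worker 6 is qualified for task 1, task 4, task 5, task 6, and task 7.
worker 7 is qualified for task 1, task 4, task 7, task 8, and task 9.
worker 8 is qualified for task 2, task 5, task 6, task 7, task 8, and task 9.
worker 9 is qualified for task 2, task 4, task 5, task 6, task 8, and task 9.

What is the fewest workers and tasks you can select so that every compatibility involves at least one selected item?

9

A maximum matching has 9 edges (e.g. worker 1–task 3, worker 2–task 5, worker 3–task 6, worker 4–task 2, worker 5–task 9, worker 6–task 4, worker 7–task 1, worker 8–task 7, worker 9–task 8).
By König's theorem the minimum vertex cover has the same size. One such cover is {worker 1, worker 2, worker 3, worker 4, worker 5, worker 6, worker 7, worker 8, worker 9}.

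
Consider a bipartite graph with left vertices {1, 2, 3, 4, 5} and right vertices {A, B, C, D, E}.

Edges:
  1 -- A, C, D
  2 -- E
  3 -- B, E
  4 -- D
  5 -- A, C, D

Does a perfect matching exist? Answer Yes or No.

Yes

One maximum matching: 1–A, 2–E, 3–B, 4–D, 5–C.
Every left vertex is matched, so this is a perfect matching.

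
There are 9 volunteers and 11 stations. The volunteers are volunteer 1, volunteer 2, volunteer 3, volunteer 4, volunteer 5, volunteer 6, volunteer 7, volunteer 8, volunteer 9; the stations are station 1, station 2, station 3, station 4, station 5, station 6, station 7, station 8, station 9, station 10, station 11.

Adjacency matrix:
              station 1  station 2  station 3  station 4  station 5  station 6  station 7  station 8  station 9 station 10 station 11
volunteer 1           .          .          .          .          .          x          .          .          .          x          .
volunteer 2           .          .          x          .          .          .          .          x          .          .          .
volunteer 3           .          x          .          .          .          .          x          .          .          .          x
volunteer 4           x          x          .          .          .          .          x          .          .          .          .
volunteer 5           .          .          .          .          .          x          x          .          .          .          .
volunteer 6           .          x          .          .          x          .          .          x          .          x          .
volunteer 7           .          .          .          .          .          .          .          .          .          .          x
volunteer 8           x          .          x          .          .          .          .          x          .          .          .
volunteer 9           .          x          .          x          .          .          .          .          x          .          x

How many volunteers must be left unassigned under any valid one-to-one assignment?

A valid assignment of size 9: volunteer 1-station 10, volunteer 2-station 3, volunteer 3-station 7, volunteer 4-station 2, volunteer 5-station 6, volunteer 6-station 8, volunteer 7-station 11, volunteer 8-station 1, volunteer 9-station 4.
All 9 volunteers are matched, so no larger matching exists.
That matches 9 of the 9, leaving 0 unmatched; no matching can do better.

0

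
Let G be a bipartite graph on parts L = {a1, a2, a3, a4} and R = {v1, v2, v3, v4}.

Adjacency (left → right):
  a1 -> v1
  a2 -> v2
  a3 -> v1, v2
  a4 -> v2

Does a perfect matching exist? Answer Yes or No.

No

The set {a1, a2, a3, a4} has only 2 neighbours ({v1, v2}), so by Hall's theorem at most 2 of the 4 left vertices can be matched.
Hence no matching covers every left vertex.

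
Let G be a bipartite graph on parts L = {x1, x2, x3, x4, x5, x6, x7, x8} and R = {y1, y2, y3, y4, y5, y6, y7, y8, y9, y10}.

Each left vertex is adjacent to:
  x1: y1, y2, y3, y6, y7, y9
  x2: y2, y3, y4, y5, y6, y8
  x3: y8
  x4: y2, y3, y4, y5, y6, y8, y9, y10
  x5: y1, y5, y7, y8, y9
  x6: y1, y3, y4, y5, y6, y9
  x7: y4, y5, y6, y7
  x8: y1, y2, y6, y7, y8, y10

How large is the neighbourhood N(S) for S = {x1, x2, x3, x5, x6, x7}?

The union of neighbours of {x1, x2, x3, x5, x6, x7} is {y1, y2, y3, y4, y5, y6, y7, y8, y9}, which has 9 elements.
Since |N(S)| = 9 ≥ |S| = 6, Hall's condition holds for this subset.

9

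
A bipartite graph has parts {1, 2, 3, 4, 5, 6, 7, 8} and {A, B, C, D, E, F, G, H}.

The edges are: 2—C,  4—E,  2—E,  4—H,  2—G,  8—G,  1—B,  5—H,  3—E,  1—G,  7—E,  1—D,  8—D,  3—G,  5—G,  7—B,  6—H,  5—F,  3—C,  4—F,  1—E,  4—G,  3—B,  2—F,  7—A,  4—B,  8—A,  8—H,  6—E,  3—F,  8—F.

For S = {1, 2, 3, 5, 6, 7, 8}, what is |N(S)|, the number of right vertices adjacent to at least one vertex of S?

The union of neighbours of {1, 2, 3, 5, 6, 7, 8} is {A, B, C, D, E, F, G, H}, which has 8 elements.
Since |N(S)| = 8 ≥ |S| = 7, Hall's condition holds for this subset.

8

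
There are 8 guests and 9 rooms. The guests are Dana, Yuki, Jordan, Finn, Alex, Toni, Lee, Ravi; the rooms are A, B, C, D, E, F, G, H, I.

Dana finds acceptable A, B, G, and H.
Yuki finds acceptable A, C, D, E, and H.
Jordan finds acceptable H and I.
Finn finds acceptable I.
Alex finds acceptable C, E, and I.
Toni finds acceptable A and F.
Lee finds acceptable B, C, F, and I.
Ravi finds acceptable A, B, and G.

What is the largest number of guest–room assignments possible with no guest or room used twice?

8

For example, pair Dana-G, Yuki-E, Jordan-H, Finn-I, Alex-C, Toni-A, Lee-F, Ravi-B.
This saturates every guest, so 8 is the maximum.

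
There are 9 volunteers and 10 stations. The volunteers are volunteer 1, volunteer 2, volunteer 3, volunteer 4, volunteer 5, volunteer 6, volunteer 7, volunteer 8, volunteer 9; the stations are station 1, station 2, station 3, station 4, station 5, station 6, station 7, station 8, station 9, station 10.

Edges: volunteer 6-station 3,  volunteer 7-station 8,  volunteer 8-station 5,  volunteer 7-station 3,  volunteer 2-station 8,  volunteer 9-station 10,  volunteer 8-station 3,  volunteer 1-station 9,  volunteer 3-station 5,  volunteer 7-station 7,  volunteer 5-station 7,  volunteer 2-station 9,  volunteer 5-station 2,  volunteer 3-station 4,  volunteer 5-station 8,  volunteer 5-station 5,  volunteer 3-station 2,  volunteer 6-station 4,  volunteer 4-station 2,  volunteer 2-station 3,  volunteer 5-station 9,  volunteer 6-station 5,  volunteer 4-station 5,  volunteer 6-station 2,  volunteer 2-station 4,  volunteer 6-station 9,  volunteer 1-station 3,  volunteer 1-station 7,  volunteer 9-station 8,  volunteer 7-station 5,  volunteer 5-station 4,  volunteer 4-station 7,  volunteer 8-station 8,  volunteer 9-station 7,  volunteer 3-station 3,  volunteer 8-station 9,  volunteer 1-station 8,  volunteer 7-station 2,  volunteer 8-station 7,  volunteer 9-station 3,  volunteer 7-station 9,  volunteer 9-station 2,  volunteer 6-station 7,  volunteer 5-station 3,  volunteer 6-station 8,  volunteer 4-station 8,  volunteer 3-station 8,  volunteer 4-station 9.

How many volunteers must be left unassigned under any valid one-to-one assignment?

1

A valid assignment of size 8: volunteer 1–station 3, volunteer 2–station 4, volunteer 3–station 5, volunteer 4–station 9, volunteer 5–station 8, volunteer 6–station 2, volunteer 7–station 7, volunteer 9–station 10.
The set {volunteer 1, volunteer 2, volunteer 3, volunteer 4, volunteer 5, volunteer 6, volunteer 7, volunteer 8} has only 7 neighbours ({station 2, station 3, station 4, station 5, station 7, station 8, station 9}), so by Hall's theorem at most 8 of the 9 volunteers can be matched.
That matches 8 of the 9, leaving 1 unmatched; no matching can do better.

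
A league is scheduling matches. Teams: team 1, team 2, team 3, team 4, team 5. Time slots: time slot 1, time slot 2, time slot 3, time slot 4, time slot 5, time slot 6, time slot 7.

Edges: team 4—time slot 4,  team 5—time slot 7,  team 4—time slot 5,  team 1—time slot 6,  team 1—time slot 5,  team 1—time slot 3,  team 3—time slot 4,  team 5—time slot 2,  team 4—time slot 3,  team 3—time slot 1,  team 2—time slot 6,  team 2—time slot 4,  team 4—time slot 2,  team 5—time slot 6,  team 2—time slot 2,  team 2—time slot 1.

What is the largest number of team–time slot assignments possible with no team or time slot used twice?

5

One maximum matching: team 1→time slot 5, team 2→time slot 4, team 3→time slot 1, team 4→time slot 3, team 5→time slot 2.
This saturates every team, so 5 is the maximum.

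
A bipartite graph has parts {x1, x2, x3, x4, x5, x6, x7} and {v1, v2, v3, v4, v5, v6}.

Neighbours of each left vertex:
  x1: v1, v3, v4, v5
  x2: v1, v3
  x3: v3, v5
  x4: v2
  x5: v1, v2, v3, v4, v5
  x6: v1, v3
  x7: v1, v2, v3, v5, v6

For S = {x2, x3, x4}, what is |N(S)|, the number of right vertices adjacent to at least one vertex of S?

The union of neighbours of {x2, x3, x4} is {v1, v2, v3, v5}, which has 4 elements.
Since |N(S)| = 4 ≥ |S| = 3, Hall's condition holds for this subset.

4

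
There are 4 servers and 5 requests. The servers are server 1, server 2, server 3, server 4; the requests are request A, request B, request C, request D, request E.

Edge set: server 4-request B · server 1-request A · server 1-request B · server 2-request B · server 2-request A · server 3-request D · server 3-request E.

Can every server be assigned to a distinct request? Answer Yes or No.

The set {server 1, server 2, server 4} has only 2 neighbours ({request A, request B}), so by Hall's theorem at most 3 of the 4 servers can be matched.
Hence no matching covers every server.

No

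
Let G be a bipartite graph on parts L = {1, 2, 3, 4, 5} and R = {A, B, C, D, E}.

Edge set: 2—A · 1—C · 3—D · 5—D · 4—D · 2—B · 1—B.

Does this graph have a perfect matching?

No

The set {3, 4, 5} has only 1 neighbour ({D}), so by Hall's theorem at most 3 of the 5 left vertices can be matched.
Hence no matching covers every left vertex.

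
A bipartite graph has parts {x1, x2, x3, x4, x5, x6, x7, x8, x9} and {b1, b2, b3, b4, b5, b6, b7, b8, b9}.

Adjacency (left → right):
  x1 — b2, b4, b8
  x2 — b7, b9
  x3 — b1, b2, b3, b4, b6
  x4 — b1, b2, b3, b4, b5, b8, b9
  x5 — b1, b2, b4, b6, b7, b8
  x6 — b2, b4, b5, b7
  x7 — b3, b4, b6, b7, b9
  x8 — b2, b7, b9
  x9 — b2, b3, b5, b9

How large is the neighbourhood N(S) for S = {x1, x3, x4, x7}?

The union of neighbours of {x1, x3, x4, x7} is {b1, b2, b3, b4, b5, b6, b7, b8, b9}, which has 9 elements.
Since |N(S)| = 9 ≥ |S| = 4, Hall's condition holds for this subset.

9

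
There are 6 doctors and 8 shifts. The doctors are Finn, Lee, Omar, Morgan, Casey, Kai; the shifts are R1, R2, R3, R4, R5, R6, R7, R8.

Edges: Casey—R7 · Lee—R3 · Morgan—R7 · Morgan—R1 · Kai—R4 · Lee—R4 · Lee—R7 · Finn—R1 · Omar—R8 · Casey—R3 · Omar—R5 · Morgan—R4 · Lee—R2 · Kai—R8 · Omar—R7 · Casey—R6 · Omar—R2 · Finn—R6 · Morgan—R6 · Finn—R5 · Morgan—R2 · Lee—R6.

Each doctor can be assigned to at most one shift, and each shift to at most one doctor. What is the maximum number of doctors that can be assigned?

6

A valid assignment of size 6: Finn-R6, Lee-R3, Omar-R5, Morgan-R2, Casey-R7, Kai-R8.
All 6 doctors are matched, so no larger matching exists.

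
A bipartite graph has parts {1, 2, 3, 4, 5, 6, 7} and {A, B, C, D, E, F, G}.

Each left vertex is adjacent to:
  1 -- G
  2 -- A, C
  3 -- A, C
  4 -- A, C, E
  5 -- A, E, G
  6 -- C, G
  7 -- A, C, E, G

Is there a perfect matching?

No

The set {1, 2, 3, 4, 5, 6, 7} has only 4 neighbours ({A, C, E, G}), so by Hall's theorem at most 4 of the 7 left vertices can be matched.
Hence no matching covers every left vertex.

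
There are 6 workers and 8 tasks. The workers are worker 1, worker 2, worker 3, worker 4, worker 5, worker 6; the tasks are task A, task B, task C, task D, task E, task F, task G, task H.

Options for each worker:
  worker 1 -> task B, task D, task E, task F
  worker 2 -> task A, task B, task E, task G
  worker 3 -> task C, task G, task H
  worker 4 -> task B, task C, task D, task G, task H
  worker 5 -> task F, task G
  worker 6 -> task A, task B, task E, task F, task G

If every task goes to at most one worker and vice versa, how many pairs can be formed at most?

6

One maximum matching: worker 1-task D, worker 2-task E, worker 3-task H, worker 4-task C, worker 5-task G, worker 6-task A.
This saturates every worker, so 6 is the maximum.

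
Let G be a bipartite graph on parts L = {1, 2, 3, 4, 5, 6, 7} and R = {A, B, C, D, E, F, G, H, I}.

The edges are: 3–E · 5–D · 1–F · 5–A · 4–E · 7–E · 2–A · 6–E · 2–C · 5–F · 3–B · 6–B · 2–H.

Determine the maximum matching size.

5

A valid assignment of size 5: 1-F, 2-C, 3-B, 4-E, 5-D.
The set {3, 4, 6, 7} has only 2 neighbours ({B, E}), so by Hall's theorem at most 5 of the 7 left vertices can be matched.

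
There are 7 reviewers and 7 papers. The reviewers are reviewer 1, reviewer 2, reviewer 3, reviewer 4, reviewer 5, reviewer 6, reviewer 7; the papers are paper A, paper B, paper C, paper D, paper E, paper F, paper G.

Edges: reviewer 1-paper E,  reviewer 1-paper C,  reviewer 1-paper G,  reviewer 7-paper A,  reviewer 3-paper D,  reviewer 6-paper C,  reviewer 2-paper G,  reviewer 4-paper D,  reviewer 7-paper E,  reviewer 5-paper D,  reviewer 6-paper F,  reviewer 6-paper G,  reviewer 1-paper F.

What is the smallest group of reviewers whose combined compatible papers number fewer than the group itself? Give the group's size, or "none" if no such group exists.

2

Take S = {reviewer 3, reviewer 4}. Its neighbourhood is {paper D}, so |N(S)| = 1 < |S| = 2.
No single vertex violates Hall's condition since each has at least one neighbour, so 2 is the minimum.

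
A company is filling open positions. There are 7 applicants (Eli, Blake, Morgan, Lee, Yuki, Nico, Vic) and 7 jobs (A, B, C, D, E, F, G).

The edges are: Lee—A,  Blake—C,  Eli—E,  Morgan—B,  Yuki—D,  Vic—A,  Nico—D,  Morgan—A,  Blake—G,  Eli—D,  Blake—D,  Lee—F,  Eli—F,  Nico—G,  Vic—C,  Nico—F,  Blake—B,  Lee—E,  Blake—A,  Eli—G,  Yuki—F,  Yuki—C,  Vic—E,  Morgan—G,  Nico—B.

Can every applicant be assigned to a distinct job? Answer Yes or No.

One maximum matching: Eli-D, Blake-A, Morgan-G, Lee-F, Yuki-C, Nico-B, Vic-E.
Every applicant is matched, so this is a perfect matching.

Yes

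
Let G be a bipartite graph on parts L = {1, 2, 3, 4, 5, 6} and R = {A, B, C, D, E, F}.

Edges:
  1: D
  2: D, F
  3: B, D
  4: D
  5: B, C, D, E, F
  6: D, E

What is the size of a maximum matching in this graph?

One maximum matching: 1-D, 2-F, 3-B, 5-C, 6-E.
The set {1, 4} has only 1 neighbour ({D}), so by Hall's theorem at most 5 of the 6 left vertices can be matched.

5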